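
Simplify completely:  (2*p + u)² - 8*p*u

After expansion: 4*p² - 4*p*u + u² — a perfect-square trinomial.

(2*p - u)²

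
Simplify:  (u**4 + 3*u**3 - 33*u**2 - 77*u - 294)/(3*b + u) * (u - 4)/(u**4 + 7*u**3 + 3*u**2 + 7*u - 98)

Factor: u**4 + 3*u**3 - 33*u**2 - 77*u - 294 = (u**2 + 2*u + 7)*(u + 7)*(u - 6);  u**4 + 7*u**3 + 3*u**2 + 7*u - 98 = (u**2 + 2*u + 7)*(u - 2)*(u + 7)
Cancel the common factors (u**2 + 2*u + 7), (u + 7).

(u**2 - 10*u + 24)/(3*b*u - 6*b + u**2 - 2*u)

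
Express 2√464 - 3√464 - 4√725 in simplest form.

-24*√29

2√464 = 8*√29; 3√464 = 12*√29; 4√725 = 20*√29
Combine: (8 - 12 - 20)·√29 = -24*√29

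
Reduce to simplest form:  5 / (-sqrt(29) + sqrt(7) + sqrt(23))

Group as (sqrt(7) + sqrt(23)) - sqrt(29); multiply by (sqrt(7) + sqrt(23)) + sqrt(29), then rationalise the remaining surd.

(-5*sqrt(29) + 65*sqrt(23) + 225*sqrt(7) + 10*sqrt(4669))/643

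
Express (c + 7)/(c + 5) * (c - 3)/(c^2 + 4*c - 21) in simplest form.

Factor: c^2 + 4*c - 21 = (c - 3)*(c + 7)
Cancel the common factors (c - 3), (c + 7).

1/(c + 5)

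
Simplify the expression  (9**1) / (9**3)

3**(-4)

9**1 = 3**2; 9**3 = 3**6
Combine exponents: 3**(-4)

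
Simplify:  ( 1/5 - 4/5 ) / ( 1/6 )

Numerator: 1/5 - 4/5 = -3/5
Denominator: 1/6 = 1/6
Divide: (-3/5) · (6) = -18/5

-18/5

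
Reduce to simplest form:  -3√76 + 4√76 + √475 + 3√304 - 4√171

7*√19

3√76 = 6*√19; 4√76 = 8*√19; √475 = 5*√19; 3√304 = 12*√19; 4√171 = 12*√19
Combine: (-6 + 8 + 5 + 12 - 12)·√19 = 7*√19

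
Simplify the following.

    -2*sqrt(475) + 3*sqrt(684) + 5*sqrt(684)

38*sqrt(19)

2*sqrt(475) = 10*sqrt(19); 3*sqrt(684) = 18*sqrt(19); 5*sqrt(684) = 30*sqrt(19)
Combine: (-10 + 18 + 30)·sqrt(19) = 38*sqrt(19)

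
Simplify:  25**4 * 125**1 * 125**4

25**4 = 5**8; 125**1 = 5**3; 125**4 = 5**12
Combine exponents: 5**23

5**23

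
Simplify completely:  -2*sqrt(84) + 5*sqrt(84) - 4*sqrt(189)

2*sqrt(84) = 4*sqrt(21); 5*sqrt(84) = 10*sqrt(21); 4*sqrt(189) = 12*sqrt(21)
Combine: (-4 + 10 - 12)·sqrt(21) = -6*sqrt(21)

-6*sqrt(21)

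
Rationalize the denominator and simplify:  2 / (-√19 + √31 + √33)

Group as (√31 + √33) - √19; multiply by (√31 + √33) + √19, then rationalise the remaining surd.

(-90*√19 + 34*√33 + 42*√31 + 4*√19437)/2067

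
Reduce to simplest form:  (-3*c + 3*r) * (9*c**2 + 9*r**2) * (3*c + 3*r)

((3*r)+(3*c))((3*r)-(3*c)) = -9*c**2 + 9*r**2; continue pairing.

-81*c**4 + 81*r**4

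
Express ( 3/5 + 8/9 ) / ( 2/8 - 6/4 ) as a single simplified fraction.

-268/225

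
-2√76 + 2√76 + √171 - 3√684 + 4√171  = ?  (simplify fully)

2√76 = 4*√19; 2√76 = 4*√19; √171 = 3*√19; 3√684 = 18*√19; 4√171 = 12*√19
Combine: (-4 + 4 + 3 - 18 + 12)·√19 = -3*√19

-3*√19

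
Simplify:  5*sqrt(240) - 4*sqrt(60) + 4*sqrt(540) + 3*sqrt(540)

54*sqrt(15)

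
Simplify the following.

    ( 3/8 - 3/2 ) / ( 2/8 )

Numerator: 3/8 - 3/2 = -9/8
Denominator: 2/8 = 1/4
Divide: (-9/8) · (4) = -9/2

-9/2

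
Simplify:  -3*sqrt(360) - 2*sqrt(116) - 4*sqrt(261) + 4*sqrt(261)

-18*sqrt(10) - 4*sqrt(29)

3*sqrt(360) = 18*sqrt(10); 2*sqrt(116) = 4*sqrt(29); 4*sqrt(261) = 12*sqrt(29); 4*sqrt(261) = 12*sqrt(29)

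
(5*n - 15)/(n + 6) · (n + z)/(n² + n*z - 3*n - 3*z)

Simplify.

5/(n + 6)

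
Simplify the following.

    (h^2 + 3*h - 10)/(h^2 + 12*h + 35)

(h - 2)/(h + 7)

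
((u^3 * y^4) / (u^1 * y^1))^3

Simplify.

u^6*y^9

Inside the bracket: u^2 * y^3
Raise to the power 3: u^6 * y^9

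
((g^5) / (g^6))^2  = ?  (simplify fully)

g^(-2)

Inside the bracket: (g^-1)
Raise to the power 2: (g^-2)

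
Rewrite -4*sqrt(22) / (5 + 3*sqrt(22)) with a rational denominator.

(-264 + 20*sqrt(22))/173

Multiply numerator and denominator by -3*sqrt(22) + 5.
Denominator becomes -173; numerator becomes -20*sqrt(22) + 264.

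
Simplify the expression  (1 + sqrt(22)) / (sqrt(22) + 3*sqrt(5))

(-22 - sqrt(22) + 3*sqrt(5) + 3*sqrt(110))/23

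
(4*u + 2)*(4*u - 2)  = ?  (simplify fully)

Product of conjugates: (P+Q)(P-Q) = P^2 - Q^2.

16*u^2 - 4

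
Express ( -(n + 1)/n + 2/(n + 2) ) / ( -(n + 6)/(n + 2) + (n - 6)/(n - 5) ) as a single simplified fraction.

(n**3 - 4*n**2 - 3*n - 10)/(5*n**2 - 18*n)

Numerator: -(n + 1)/n + 2/(n + 2) = (-n**2 - n - 2)/(n**2 + 2*n)
Denominator: -(n + 6)/(n + 2) + (n - 6)/(n - 5) = (-5*n + 18)/(n**2 - 3*n - 10)
Divide: ((-n**2 - n - 2)/(n**2 + 2*n)) · ((n**2 - 3*n - 10)/(-5*n + 18)) = (n**3 - 4*n**2 - 3*n - 10)/(5*n**2 - 18*n)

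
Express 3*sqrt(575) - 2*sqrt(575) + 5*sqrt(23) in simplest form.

10*sqrt(23)

3*sqrt(575) = 15*sqrt(23); 2*sqrt(575) = 10*sqrt(23); 5*sqrt(23) = 5*sqrt(23)
Combine: (15 - 10 + 5)·sqrt(23) = 10*sqrt(23)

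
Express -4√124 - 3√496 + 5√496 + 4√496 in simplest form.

4√124 = 8*√31; 3√496 = 12*√31; 5√496 = 20*√31; 4√496 = 16*√31
Combine: (-8 - 12 + 20 + 16)·√31 = 16*√31

16*√31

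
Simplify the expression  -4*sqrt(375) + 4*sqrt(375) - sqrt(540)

4*sqrt(375) = 20*sqrt(15); 4*sqrt(375) = 20*sqrt(15); sqrt(540) = 6*sqrt(15)
Combine: (-20 + 20 - 6)·sqrt(15) = -6*sqrt(15)

-6*sqrt(15)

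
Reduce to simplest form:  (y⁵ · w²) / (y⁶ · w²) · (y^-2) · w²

w²/y³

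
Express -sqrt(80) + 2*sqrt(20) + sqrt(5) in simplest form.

sqrt(5)

sqrt(80) = 4*sqrt(5); 2*sqrt(20) = 4*sqrt(5); sqrt(5) = sqrt(5)
Combine: (-4 + 4 + 1)·sqrt(5) = sqrt(5)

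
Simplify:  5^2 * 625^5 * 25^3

5^2 = 5^2; 625^5 = 5^20; 25^3 = 5^6
Combine exponents: 5^28

5^28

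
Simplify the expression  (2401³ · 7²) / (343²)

7^8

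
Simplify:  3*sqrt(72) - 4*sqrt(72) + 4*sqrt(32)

3*sqrt(72) = 18*sqrt(2); 4*sqrt(72) = 24*sqrt(2); 4*sqrt(32) = 16*sqrt(2)
Combine: (18 - 24 + 16)·sqrt(2) = 10*sqrt(2)

10*sqrt(2)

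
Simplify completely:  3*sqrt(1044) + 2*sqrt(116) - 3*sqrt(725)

7*sqrt(29)

3*sqrt(1044) = 18*sqrt(29); 2*sqrt(116) = 4*sqrt(29); 3*sqrt(725) = 15*sqrt(29)
Combine: (18 + 4 - 15)·sqrt(29) = 7*sqrt(29)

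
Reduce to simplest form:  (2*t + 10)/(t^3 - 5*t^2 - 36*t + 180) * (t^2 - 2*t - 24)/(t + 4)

(2*t + 10)/(t^2 + t - 30)

Factor: 2*t + 10 = 2*(t + 5);  t^3 - 5*t^2 - 36*t + 180 = (t - 5)*(t - 6)*(t + 6);  t^2 - 2*t - 24 = (t - 6)*(t + 4)
Cancel the common factors (t + 4), (t - 6).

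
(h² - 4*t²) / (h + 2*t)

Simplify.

Factor h^2 - (2*t)^2 and cancel (h + 2*t).

h - 2*t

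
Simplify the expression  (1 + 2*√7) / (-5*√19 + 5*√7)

(-2*√133 - 14 - √19 - √7)/60

Multiply numerator and denominator by 5*√7 + 5*√19.
Denominator becomes -300; numerator becomes 5*√7 + 5*√19 + 70 + 10*√133.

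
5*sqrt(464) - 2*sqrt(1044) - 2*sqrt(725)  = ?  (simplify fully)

5*sqrt(464) = 20*sqrt(29); 2*sqrt(1044) = 12*sqrt(29); 2*sqrt(725) = 10*sqrt(29)
Combine: (20 - 12 - 10)·sqrt(29) = -2*sqrt(29)

-2*sqrt(29)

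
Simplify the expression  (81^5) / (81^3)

3^8

81^5 = 3^20; 81^3 = 3^12
Combine exponents: 3^8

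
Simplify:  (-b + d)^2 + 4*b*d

(b + d)^2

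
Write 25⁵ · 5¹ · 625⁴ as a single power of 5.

25⁵ = 5^10; 5¹ = 5^1; 625⁴ = 5^16
Combine exponents: 5^27

5^27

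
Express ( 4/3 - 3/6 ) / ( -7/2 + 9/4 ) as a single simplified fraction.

Numerator: 4/3 - 3/6 = 5/6
Denominator: -7/2 + 9/4 = -5/4
Divide: (5/6) · (-4/5) = -2/3

-2/3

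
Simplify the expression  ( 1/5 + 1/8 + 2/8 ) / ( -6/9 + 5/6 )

Numerator: 1/5 + 1/8 + 2/8 = 23/40
Denominator: -6/9 + 5/6 = 1/6
Divide: (23/40) · (6) = 69/20

69/20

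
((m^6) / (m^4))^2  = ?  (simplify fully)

Inside the bracket: m^2
Raise to the power 2: m^4

m^4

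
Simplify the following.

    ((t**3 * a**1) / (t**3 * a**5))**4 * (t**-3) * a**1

Inside the bracket: (a**-4)
Raise to the power 4: (a**-16)
Multiply by (t**-3) * a**1: add exponents.

1/(a**15*t**3)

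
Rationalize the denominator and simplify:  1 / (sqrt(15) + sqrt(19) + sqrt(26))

(-sqrt(7410) + 4*sqrt(26) + 11*sqrt(19) + 15*sqrt(15))/538

Group as (sqrt(15) + sqrt(19)) + sqrt(26); multiply by (sqrt(15) + sqrt(19)) - sqrt(26), then rationalise the remaining surd.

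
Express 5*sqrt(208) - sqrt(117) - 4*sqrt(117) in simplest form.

5*sqrt(208) = 20*sqrt(13); sqrt(117) = 3*sqrt(13); 4*sqrt(117) = 12*sqrt(13)
Combine: (20 - 3 - 12)·sqrt(13) = 5*sqrt(13)

5*sqrt(13)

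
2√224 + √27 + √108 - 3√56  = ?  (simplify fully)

2*√14 + 9*√3

2√224 = 8*√14; √27 = 3*√3; √108 = 6*√3; 3√56 = 6*√14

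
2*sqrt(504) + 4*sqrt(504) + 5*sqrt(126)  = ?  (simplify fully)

51*sqrt(14)

2*sqrt(504) = 12*sqrt(14); 4*sqrt(504) = 24*sqrt(14); 5*sqrt(126) = 15*sqrt(14)
Combine: (12 + 24 + 15)·sqrt(14) = 51*sqrt(14)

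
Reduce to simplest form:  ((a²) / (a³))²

a^(-2)

Inside the bracket: (a^-1)
Raise to the power 2: (a^-2)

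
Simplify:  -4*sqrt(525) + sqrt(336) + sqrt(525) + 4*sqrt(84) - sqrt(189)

4*sqrt(525) = 20*sqrt(21); sqrt(336) = 4*sqrt(21); sqrt(525) = 5*sqrt(21); 4*sqrt(84) = 8*sqrt(21); sqrt(189) = 3*sqrt(21)
Combine: (-20 + 4 + 5 + 8 - 3)·sqrt(21) = -6*sqrt(21)

-6*sqrt(21)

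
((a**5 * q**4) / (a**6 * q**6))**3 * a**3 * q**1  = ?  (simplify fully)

q**(-5)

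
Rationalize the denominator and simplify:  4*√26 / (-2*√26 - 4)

(-26 + 2*√26)/11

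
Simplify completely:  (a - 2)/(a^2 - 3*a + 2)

Factor: a^2 - 3*a + 2 = (a - 2)*(a - 1)
Cancel the common factor (a - 2).

1/(a - 1)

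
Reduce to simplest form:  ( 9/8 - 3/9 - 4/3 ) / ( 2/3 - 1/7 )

-91/88

Numerator: 9/8 - 3/9 - 4/3 = -13/24
Denominator: 2/3 - 1/7 = 11/21
Divide: (-13/24) · (21/11) = -91/88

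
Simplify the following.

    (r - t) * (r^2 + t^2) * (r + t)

Telescope via difference of squares: (r+t)(r-t) = r^2 - t^2, then repeat with the next factor.

r^4 - t^4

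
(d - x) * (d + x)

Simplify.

d^2 - x^2

Telescope via difference of squares: (d+x)(d-x) = d^2 - x^2.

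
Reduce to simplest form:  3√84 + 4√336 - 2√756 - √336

3√84 = 6*√21; 4√336 = 16*√21; 2√756 = 12*√21; √336 = 4*√21
Combine: (6 + 16 - 12 - 4)·√21 = 6*√21

6*√21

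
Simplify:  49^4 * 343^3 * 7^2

7^19

49^4 = 7^8; 343^3 = 7^9; 7^2 = 7^2
Combine exponents: 7^19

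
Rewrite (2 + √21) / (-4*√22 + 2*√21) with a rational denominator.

(-2*√462 - 21 - 4*√22 - 2*√21)/134

Multiply numerator and denominator by 2*√21 + 4*√22.
Denominator becomes -268; numerator becomes 4*√21 + 8*√22 + 42 + 4*√462.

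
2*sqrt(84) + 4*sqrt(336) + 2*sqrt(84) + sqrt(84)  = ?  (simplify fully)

26*sqrt(21)

2*sqrt(84) = 4*sqrt(21); 4*sqrt(336) = 16*sqrt(21); 2*sqrt(84) = 4*sqrt(21); sqrt(84) = 2*sqrt(21)
Combine: (4 + 16 + 4 + 2)·sqrt(21) = 26*sqrt(21)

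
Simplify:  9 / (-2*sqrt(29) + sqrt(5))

(-6*sqrt(29) - 3*sqrt(5))/37

Multiply numerator and denominator by sqrt(5) + 2*sqrt(29).
Denominator becomes -111; numerator becomes 9*sqrt(5) + 18*sqrt(29).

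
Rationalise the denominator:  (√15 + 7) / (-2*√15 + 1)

Multiply numerator and denominator by 1 + 2*√15.
Denominator becomes -59; numerator becomes 37 + 15*√15.

(-15*√15 - 37)/59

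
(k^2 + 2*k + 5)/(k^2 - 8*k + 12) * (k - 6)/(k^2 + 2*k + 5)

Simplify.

1/(k - 2)

Factor: k^2 - 8*k + 12 = (k - 6)*(k - 2)
Cancel the common factors (k^2 + 2*k + 5), (k - 6).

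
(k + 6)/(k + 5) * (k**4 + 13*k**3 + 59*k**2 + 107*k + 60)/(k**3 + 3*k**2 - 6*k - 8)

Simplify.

(k**2 + 9*k + 18)/(k - 2)

Factor: k**4 + 13*k**3 + 59*k**2 + 107*k + 60 = (k + 4)*(k + 3)*(k + 5)*(k + 1);  k**3 + 3*k**2 - 6*k - 8 = (k - 2)*(k + 1)*(k + 4)
Cancel the common factors (k + 5), (k + 1), (k + 4).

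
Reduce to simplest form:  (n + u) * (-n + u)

-n^2 + u^2

(u+n)(u-n) = -n^2 + u^2.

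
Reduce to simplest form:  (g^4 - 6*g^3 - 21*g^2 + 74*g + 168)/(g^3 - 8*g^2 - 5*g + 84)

Factor: g^4 - 6*g^3 - 21*g^2 + 74*g + 168 = (g + 3)*(g - 7)*(g - 4)*(g + 2);  g^3 - 8*g^2 - 5*g + 84 = (g + 3)*(g - 7)*(g - 4)
Cancel the common factors (g + 3), (g - 7), (g - 4).

g + 2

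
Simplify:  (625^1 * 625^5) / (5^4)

5^20

625^1 = 5^4; 625^5 = 5^20; 5^4 = 5^4
Combine exponents: 5^20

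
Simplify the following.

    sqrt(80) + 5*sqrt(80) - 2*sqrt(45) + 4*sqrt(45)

30*sqrt(5)

sqrt(80) = 4*sqrt(5); 5*sqrt(80) = 20*sqrt(5); 2*sqrt(45) = 6*sqrt(5); 4*sqrt(45) = 12*sqrt(5)
Combine: (4 + 20 - 6 + 12)·sqrt(5) = 30*sqrt(5)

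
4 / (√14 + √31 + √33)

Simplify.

Group as (√14 + √33) + √31; multiply by (√14 + √33) - √31, then rationalise the remaining surd.

(-√14322 + 6*√33 + 8*√31 + 25*√14)/199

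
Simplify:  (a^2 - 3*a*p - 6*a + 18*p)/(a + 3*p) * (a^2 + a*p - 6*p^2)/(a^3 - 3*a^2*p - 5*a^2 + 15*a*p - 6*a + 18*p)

(a - 2*p)/(a + 1)

Factor: a^2 - 3*a*p - 6*a + 18*p = (a - 6)*(a - 3*p);  a^2 + a*p - 6*p^2 = (a - 2*p)*(a + 3*p);  a^3 - 3*a^2*p - 5*a^2 + 15*a*p - 6*a + 18*p = (a - 3*p)*(a - 6)*(a + 1)
Cancel the common factors (a - 6), (a - 3*p), (a + 3*p).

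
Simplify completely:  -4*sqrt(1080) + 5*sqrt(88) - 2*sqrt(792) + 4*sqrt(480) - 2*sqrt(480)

4*sqrt(1080) = 24*sqrt(30); 5*sqrt(88) = 10*sqrt(22); 2*sqrt(792) = 12*sqrt(22); 4*sqrt(480) = 16*sqrt(30); 2*sqrt(480) = 8*sqrt(30)

-16*sqrt(30) - 2*sqrt(22)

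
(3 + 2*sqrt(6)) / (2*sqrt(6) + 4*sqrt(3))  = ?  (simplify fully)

(-4 - sqrt(6) + 2*sqrt(3) + 4*sqrt(2))/4

Multiply numerator and denominator by -4*sqrt(3) + 2*sqrt(6).
Denominator becomes -24; numerator becomes -24*sqrt(2) - 12*sqrt(3) + 6*sqrt(6) + 24.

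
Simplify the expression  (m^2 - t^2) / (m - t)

Factor m^2 - t^2 and cancel (m - t).

m + t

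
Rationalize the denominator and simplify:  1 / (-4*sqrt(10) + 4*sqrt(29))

(sqrt(10) + sqrt(29))/76

Multiply numerator and denominator by 4*sqrt(10) + 4*sqrt(29).
Denominator becomes 304; numerator becomes 4*sqrt(10) + 4*sqrt(29).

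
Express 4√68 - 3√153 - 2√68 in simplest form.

4√68 = 8*√17; 3√153 = 9*√17; 2√68 = 4*√17
Combine: (8 - 9 - 4)·√17 = -5*√17

-5*√17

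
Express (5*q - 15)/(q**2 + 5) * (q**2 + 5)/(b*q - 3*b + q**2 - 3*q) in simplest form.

5/(b + q)

Factor: 5*q - 15 = 5*(q - 3);  b*q - 3*b + q**2 - 3*q = (q - 3)*(b + q)
Cancel the common factors (q**2 + 5), (q - 3).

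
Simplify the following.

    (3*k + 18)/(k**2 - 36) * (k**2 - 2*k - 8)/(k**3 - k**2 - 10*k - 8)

Factor: 3*k + 18 = 3*(k + 6);  k**2 - 36 = (k - 6)*(k + 6);  k**2 - 2*k - 8 = (k + 2)*(k - 4);  k**3 - k**2 - 10*k - 8 = (k + 1)*(k + 2)*(k - 4)
Cancel the common factors (k + 2), (k - 4), (k + 6).

3/(k**2 - 5*k - 6)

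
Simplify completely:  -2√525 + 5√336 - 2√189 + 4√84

2√525 = 10*√21; 5√336 = 20*√21; 2√189 = 6*√21; 4√84 = 8*√21
Combine: (-10 + 20 - 6 + 8)·√21 = 12*√21

12*√21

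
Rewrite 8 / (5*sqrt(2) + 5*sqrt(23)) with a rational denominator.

Multiply numerator and denominator by -5*sqrt(2) + 5*sqrt(23).
Denominator becomes 525; numerator becomes -40*sqrt(2) + 40*sqrt(23).

(-8*sqrt(2) + 8*sqrt(23))/105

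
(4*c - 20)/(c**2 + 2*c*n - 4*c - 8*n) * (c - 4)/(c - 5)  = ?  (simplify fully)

Factor: 4*c - 20 = 4*(c - 5);  c**2 + 2*c*n - 4*c - 8*n = (c + 2*n)*(c - 4)
Cancel the common factors (c - 5), (c - 4).

4/(c + 2*n)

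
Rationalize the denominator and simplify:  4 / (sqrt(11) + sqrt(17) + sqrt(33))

Group as (sqrt(17) + sqrt(33)) + sqrt(11); multiply by (sqrt(17) + sqrt(33)) - sqrt(11), then rationalise the remaining surd.

(-88*sqrt(51) - 20*sqrt(33) + 108*sqrt(17) + 156*sqrt(11))/723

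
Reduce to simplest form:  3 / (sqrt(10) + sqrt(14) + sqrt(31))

(-12*sqrt(1085) - 21*sqrt(31) + 81*sqrt(14) + 105*sqrt(10))/511

Group as (sqrt(10) + sqrt(14)) + sqrt(31); multiply by (sqrt(10) + sqrt(14)) - sqrt(31), then rationalise the remaining surd.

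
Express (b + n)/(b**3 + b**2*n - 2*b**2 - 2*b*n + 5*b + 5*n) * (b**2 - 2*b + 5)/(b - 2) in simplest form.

1/(b - 2)

Factor: b**3 + b**2*n - 2*b**2 - 2*b*n + 5*b + 5*n = (b + n)*(b**2 - 2*b + 5)
Cancel the common factors (b**2 - 2*b + 5), (b + n).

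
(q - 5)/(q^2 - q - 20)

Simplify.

1/(q + 4)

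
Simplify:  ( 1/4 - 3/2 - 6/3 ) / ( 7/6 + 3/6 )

Numerator: 1/4 - 3/2 - 6/3 = -13/4
Denominator: 7/6 + 3/6 = 5/3
Divide: (-13/4) · (3/5) = -39/20

-39/20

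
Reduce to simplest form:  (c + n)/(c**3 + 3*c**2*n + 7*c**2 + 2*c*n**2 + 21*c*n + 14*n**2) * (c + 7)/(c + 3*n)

Factor: c**3 + 3*c**2*n + 7*c**2 + 2*c*n**2 + 21*c*n + 14*n**2 = (c + 7)*(c + n)*(c + 2*n)
Cancel the common factors (c + 7), (c + n).

1/(c**2 + 5*c*n + 6*n**2)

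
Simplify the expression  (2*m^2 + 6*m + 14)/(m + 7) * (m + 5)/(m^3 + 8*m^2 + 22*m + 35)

2/(m + 7)

Factor: 2*m^2 + 6*m + 14 = 2*(m^2 + 3*m + 7);  m^3 + 8*m^2 + 22*m + 35 = (m + 5)*(m^2 + 3*m + 7)
Cancel the common factors (m^2 + 3*m + 7), (m + 5).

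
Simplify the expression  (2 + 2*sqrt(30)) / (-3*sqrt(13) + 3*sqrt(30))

(2*sqrt(13) + 2*sqrt(30) + 2*sqrt(390) + 60)/51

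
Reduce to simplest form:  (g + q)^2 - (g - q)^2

Binomially expand both and collect terms in g, q.

4*g*q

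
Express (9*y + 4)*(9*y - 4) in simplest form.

Difference of squares with P = 9*y, Q = 4.

81*y**2 - 16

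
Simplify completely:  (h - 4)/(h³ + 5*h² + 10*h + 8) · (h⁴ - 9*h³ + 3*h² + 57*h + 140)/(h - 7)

(h² - 9*h + 20)/(h + 2)

Factor: h³ + 5*h² + 10*h + 8 = (h² + 3*h + 4)·(h + 2);  h⁴ - 9*h³ + 3*h² + 57*h + 140 = (h - 7)·(h - 5)·(h² + 3*h + 4)
Cancel the common factors (h² + 3*h + 4), (h - 7).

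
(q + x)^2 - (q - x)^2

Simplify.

Write as f(q,x) - f(q,-x) and expand.

4*q*x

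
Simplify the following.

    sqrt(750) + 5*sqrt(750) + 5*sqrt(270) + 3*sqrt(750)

60*sqrt(30)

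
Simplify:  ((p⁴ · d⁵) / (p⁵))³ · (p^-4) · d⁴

d^19/p⁷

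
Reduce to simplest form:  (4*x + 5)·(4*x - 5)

16*x² - 25

(4*x)^2 - (5)^2 = 16*x² - 25.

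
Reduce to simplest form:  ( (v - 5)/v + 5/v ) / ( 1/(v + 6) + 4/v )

Numerator: (v - 5)/v + 5/v = 1
Denominator: 1/(v + 6) + 4/v = (5*v + 24)/(v^2 + 6*v)
Divide: (1) · ((v^2 + 6*v)/(5*v + 24)) = (v^2 + 6*v)/(5*v + 24)

(v^2 + 6*v)/(5*v + 24)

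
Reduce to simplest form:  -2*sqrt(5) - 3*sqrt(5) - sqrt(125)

-10*sqrt(5)

2*sqrt(5) = 2*sqrt(5); 3*sqrt(5) = 3*sqrt(5); sqrt(125) = 5*sqrt(5)
Combine: (-2 - 3 - 5)·sqrt(5) = -10*sqrt(5)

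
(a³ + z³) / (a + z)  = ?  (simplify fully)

Factor as (a+b)(a^2-ab+b^2) with a=a, b=z.

a² - a*z + z²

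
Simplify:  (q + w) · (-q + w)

-q² + w²

Pair the conjugate factors: (w+q)(w-q) = -q² + w².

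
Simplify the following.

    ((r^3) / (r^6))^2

Inside the bracket: (r^-3)
Raise to the power 2: (r^-6)

r^(-6)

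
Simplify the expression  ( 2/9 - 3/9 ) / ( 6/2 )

Numerator: 2/9 - 3/9 = -1/9
Denominator: 6/2 = 3
Divide: (-1/9) · (1/3) = -1/27

-1/27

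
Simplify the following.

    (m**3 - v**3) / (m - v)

m**3 - v**3 = (m - v)(m**2 + m*v + v**2).

m**2 + m*v + v**2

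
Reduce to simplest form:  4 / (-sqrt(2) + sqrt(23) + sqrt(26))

(-188*sqrt(2) - 4*sqrt(26) + 20*sqrt(23) + 16*sqrt(299))/183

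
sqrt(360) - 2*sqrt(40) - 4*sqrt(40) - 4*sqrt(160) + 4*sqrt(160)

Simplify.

sqrt(360) = 6*sqrt(10); 2*sqrt(40) = 4*sqrt(10); 4*sqrt(40) = 8*sqrt(10); 4*sqrt(160) = 16*sqrt(10); 4*sqrt(160) = 16*sqrt(10)
Combine: (6 - 4 - 8 - 16 + 16)·sqrt(10) = -6*sqrt(10)

-6*sqrt(10)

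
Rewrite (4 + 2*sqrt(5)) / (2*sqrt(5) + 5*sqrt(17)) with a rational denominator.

Multiply numerator and denominator by -5*sqrt(17) + 2*sqrt(5).
Denominator becomes -405; numerator becomes -10*sqrt(85) - 20*sqrt(17) + 8*sqrt(5) + 20.

(-20 - 8*sqrt(5) + 20*sqrt(17) + 10*sqrt(85))/405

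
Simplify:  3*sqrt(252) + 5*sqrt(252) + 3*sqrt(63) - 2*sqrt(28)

53*sqrt(7)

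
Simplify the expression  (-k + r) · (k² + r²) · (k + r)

Telescope via difference of squares: (r+k)(r-k) = -k² + r², then repeat with the next factor.

-k⁴ + r⁴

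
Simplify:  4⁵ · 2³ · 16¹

2^17

4⁵ = 2^10; 2³ = 2^3; 16¹ = 2^4
Combine exponents: 2^17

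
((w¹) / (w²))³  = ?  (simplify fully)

w^(-3)

Inside the bracket: (w^-1)
Raise to the power 3: (w^-3)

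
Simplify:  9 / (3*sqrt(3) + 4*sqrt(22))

Multiply numerator and denominator by -4*sqrt(22) + 3*sqrt(3).
Denominator becomes -325; numerator becomes -36*sqrt(22) + 27*sqrt(3).

(-27*sqrt(3) + 36*sqrt(22))/325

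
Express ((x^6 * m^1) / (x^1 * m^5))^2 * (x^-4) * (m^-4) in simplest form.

Inside the bracket: x^5 * (m^-4)
Raise to the power 2: x^10 * (m^-8)
Multiply by (x^-4) * (m^-4): add exponents.

x^6/m^12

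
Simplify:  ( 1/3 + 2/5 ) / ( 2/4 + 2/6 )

Numerator: 1/3 + 2/5 = 11/15
Denominator: 2/4 + 2/6 = 5/6
Divide: (11/15) · (6/5) = 22/25

22/25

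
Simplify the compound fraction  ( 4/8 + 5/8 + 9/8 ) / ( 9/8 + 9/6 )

Numerator: 4/8 + 5/8 + 9/8 = 9/4
Denominator: 9/8 + 9/6 = 21/8
Divide: (9/4) · (8/21) = 6/7

6/7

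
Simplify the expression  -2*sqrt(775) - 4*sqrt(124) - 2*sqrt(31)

-20*sqrt(31)

2*sqrt(775) = 10*sqrt(31); 4*sqrt(124) = 8*sqrt(31); 2*sqrt(31) = 2*sqrt(31)
Combine: (-10 - 8 - 2)·sqrt(31) = -20*sqrt(31)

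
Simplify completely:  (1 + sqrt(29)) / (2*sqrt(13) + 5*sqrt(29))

(-2*sqrt(377) - 2*sqrt(13) + 5*sqrt(29) + 145)/673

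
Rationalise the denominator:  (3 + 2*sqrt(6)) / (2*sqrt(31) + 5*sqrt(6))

Multiply numerator and denominator by -2*sqrt(31) + 5*sqrt(6).
Denominator becomes 26; numerator becomes -4*sqrt(186) - 6*sqrt(31) + 15*sqrt(6) + 60.

(-4*sqrt(186) - 6*sqrt(31) + 15*sqrt(6) + 60)/26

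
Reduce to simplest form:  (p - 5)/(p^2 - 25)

1/(p + 5)

Factor: p^2 - 25 = (p + 5)*(p - 5)
Cancel the common factor (p - 5).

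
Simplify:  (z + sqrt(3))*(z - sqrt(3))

z^2 - 3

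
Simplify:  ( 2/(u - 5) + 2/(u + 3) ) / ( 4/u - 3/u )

Numerator: 2/(u - 5) + 2/(u + 3) = (4*u - 4)/(u² - 2*u - 15)
Denominator: 4/u - 3/u = 1/u
Divide: ((4*u - 4)/(u² - 2*u - 15)) · (u) = (4*u² - 4*u)/(u² - 2*u - 15)

(4*u² - 4*u)/(u² - 2*u - 15)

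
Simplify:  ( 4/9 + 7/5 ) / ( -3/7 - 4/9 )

Numerator: 4/9 + 7/5 = 83/45
Denominator: -3/7 - 4/9 = -55/63
Divide: (83/45) · (-63/55) = -581/275

-581/275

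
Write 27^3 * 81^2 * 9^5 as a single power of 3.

3^27

27^3 = 3^9; 81^2 = 3^8; 9^5 = 3^10
Combine exponents: 3^27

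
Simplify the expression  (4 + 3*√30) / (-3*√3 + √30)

(12*√3 + 4*√30 + 27*√10 + 90)/3

Multiply numerator and denominator by 3*√3 + √30.
Denominator becomes 3; numerator becomes 12*√3 + 4*√30 + 27*√10 + 90.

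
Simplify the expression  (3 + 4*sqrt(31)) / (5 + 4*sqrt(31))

Multiply numerator and denominator by -4*sqrt(31) + 5.
Denominator becomes -471; numerator becomes -481 + 8*sqrt(31).

(-8*sqrt(31) + 481)/471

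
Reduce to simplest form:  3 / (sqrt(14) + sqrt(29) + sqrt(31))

(-3*sqrt(12586) + 18*sqrt(31) + 24*sqrt(29) + 69*sqrt(14))/740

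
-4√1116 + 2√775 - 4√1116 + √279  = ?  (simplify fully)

-35*√31

4√1116 = 24*√31; 2√775 = 10*√31; 4√1116 = 24*√31; √279 = 3*√31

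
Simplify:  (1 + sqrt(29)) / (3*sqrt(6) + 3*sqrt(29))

(-sqrt(174) - sqrt(6) + sqrt(29) + 29)/69

Multiply numerator and denominator by -3*sqrt(6) + 3*sqrt(29).
Denominator becomes 207; numerator becomes -3*sqrt(174) - 3*sqrt(6) + 3*sqrt(29) + 87.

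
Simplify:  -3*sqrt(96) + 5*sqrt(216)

3*sqrt(96) = 12*sqrt(6); 5*sqrt(216) = 30*sqrt(6)
Combine: (-12 + 30)·sqrt(6) = 18*sqrt(6)

18*sqrt(6)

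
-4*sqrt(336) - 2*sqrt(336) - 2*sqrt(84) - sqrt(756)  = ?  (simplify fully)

-34*sqrt(21)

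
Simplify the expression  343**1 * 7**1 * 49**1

7**6

343**1 = 7**3; 7**1 = 7**1; 49**1 = 7**2
Combine exponents: 7**6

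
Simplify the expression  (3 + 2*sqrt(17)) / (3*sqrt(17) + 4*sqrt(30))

(-102 - 9*sqrt(17) + 12*sqrt(30) + 8*sqrt(510))/327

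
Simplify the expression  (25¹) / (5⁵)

25¹ = 5^2; 5⁵ = 5^5
Combine exponents: 5^(-3)

5^(-3)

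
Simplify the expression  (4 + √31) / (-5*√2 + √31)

(-5*√62 - 31 - 20*√2 - 4*√31)/19

Multiply numerator and denominator by √31 + 5*√2.
Denominator becomes -19; numerator becomes 4*√31 + 20*√2 + 31 + 5*√62.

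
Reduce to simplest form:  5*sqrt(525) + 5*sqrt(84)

5*sqrt(525) = 25*sqrt(21); 5*sqrt(84) = 10*sqrt(21)
Combine: (25 + 10)·sqrt(21) = 35*sqrt(21)

35*sqrt(21)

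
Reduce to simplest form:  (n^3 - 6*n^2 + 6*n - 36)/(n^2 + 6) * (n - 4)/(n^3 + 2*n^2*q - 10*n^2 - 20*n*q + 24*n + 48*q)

1/(n + 2*q)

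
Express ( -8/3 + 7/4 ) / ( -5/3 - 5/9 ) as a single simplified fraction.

33/80

Numerator: -8/3 + 7/4 = -11/12
Denominator: -5/3 - 5/9 = -20/9
Divide: (-11/12) · (-9/20) = 33/80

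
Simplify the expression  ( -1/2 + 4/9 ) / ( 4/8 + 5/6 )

Numerator: -1/2 + 4/9 = -1/18
Denominator: 4/8 + 5/6 = 4/3
Divide: (-1/18) · (3/4) = -1/24

-1/24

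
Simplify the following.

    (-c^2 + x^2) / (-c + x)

c + x

Factor x^2 - c^2 and cancel (-c + x).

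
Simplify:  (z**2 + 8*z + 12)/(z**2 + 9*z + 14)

Factor: z**2 + 8*z + 12 = (z + 6)*(z + 2);  z**2 + 9*z + 14 = (z + 7)*(z + 2)
Cancel the common factor (z + 2).

(z + 6)/(z + 7)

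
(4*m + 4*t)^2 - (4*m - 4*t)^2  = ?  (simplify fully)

64*m*t

Only the odd-power cross terms survive.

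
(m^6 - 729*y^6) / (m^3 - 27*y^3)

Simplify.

m^6 - 729*y^6 factors as -(-m + 3*y)*(m + 3*y)*(m^2 - 3*m*y + 9*y^2)*(m^2 + 3*m*y + 9*y^2).

m^3 + 27*y^3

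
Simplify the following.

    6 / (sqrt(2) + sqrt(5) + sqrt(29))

Group as (sqrt(5) + sqrt(29)) + sqrt(2); multiply by (sqrt(5) + sqrt(29)) - sqrt(2), then rationalise the remaining surd.

(-13*sqrt(5) - 16*sqrt(2) + sqrt(290) + 11*sqrt(29))/37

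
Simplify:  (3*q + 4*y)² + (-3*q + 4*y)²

Write as f((4*y),(3*q)) + f((4*y),-(3*q)) and expand.

18*q² + 32*y²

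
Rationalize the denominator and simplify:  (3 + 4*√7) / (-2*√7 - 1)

Multiply numerator and denominator by -1 + 2*√7.
Denominator becomes -27; numerator becomes 2*√7 + 53.

(-53 - 2*√7)/27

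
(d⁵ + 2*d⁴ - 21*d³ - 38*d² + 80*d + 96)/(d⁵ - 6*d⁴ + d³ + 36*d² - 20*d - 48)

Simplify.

(d² + 7*d + 12)/(d² - d - 6)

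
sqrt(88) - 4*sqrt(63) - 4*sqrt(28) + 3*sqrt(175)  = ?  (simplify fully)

-5*sqrt(7) + 2*sqrt(22)

sqrt(88) = 2*sqrt(22); 4*sqrt(63) = 12*sqrt(7); 4*sqrt(28) = 8*sqrt(7); 3*sqrt(175) = 15*sqrt(7)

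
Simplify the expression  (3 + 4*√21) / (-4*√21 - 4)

Multiply numerator and denominator by -4 + 4*√21.
Denominator becomes -320; numerator becomes -4*√21 + 324.

(-81 + √21)/80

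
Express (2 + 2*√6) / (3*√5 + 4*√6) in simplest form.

(-6*√30 - 6*√5 + 8*√6 + 48)/51

Multiply numerator and denominator by -3*√5 + 4*√6.
Denominator becomes 51; numerator becomes -6*√30 - 6*√5 + 8*√6 + 48.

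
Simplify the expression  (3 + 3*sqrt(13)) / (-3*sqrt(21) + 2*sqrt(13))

Multiply numerator and denominator by 2*sqrt(13) + 3*sqrt(21).
Denominator becomes -137; numerator becomes 6*sqrt(13) + 9*sqrt(21) + 78 + 9*sqrt(273).

(-9*sqrt(273) - 78 - 9*sqrt(21) - 6*sqrt(13))/137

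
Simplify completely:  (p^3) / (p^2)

Quotient: p^1

p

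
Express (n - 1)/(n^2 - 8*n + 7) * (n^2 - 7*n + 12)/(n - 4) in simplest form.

(n - 3)/(n - 7)

Factor: n^2 - 8*n + 7 = (n - 1)*(n - 7);  n^2 - 7*n + 12 = (n - 4)*(n - 3)
Cancel the common factors (n - 1), (n - 4).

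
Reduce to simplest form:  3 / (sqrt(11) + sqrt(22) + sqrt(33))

Group as (sqrt(22) + sqrt(33)) + sqrt(11); multiply by (sqrt(22) + sqrt(33)) - sqrt(11), then rationalise the remaining surd.

(-3*sqrt(66) + 3*sqrt(22) + 6*sqrt(11))/44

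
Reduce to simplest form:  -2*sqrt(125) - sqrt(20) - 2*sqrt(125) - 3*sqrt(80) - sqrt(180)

2*sqrt(125) = 10*sqrt(5); sqrt(20) = 2*sqrt(5); 2*sqrt(125) = 10*sqrt(5); 3*sqrt(80) = 12*sqrt(5); sqrt(180) = 6*sqrt(5)
Combine: (-10 - 2 - 10 - 12 - 6)·sqrt(5) = -40*sqrt(5)

-40*sqrt(5)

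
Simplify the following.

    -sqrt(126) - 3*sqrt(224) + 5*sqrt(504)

15*sqrt(14)

sqrt(126) = 3*sqrt(14); 3*sqrt(224) = 12*sqrt(14); 5*sqrt(504) = 30*sqrt(14)
Combine: (-3 - 12 + 30)·sqrt(14) = 15*sqrt(14)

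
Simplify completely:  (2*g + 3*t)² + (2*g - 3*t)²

Only the even-power cross terms survive.

8*g² + 18*t²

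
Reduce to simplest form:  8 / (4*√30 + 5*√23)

(-32*√30 + 40*√23)/95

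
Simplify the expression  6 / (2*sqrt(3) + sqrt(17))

Multiply numerator and denominator by -2*sqrt(3) + sqrt(17).
Denominator becomes 5; numerator becomes -12*sqrt(3) + 6*sqrt(17).

(-12*sqrt(3) + 6*sqrt(17))/5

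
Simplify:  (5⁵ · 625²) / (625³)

5⁵ = 5^5; 625² = 5^8; 625³ = 5^12
Combine exponents: 5^1

5^1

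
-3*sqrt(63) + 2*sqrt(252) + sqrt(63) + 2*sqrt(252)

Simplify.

18*sqrt(7)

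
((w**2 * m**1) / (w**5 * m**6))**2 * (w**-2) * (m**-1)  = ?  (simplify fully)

Inside the bracket: (w**-3) * (m**-5)
Raise to the power 2: (w**-6) * (m**-10)
Multiply by (w**-2) * (m**-1): add exponents.

1/(m**11*w**8)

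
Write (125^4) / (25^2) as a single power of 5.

5^8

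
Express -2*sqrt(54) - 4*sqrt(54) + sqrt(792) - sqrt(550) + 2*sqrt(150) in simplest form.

2*sqrt(54) = 6*sqrt(6); 4*sqrt(54) = 12*sqrt(6); sqrt(792) = 6*sqrt(22); sqrt(550) = 5*sqrt(22); 2*sqrt(150) = 10*sqrt(6)

-8*sqrt(6) + sqrt(22)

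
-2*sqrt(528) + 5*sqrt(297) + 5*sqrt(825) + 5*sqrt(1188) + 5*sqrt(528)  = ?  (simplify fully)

2*sqrt(528) = 8*sqrt(33); 5*sqrt(297) = 15*sqrt(33); 5*sqrt(825) = 25*sqrt(33); 5*sqrt(1188) = 30*sqrt(33); 5*sqrt(528) = 20*sqrt(33)
Combine: (-8 + 15 + 25 + 30 + 20)·sqrt(33) = 82*sqrt(33)

82*sqrt(33)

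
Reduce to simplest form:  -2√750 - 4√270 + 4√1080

2*√30

2√750 = 10*√30; 4√270 = 12*√30; 4√1080 = 24*√30
Combine: (-10 - 12 + 24)·√30 = 2*√30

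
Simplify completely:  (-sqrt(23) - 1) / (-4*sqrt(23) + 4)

(sqrt(23) + 12)/44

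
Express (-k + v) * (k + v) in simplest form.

-k^2 + v^2

Pair the conjugate factors: (v+k)(v-k) = -k^2 + v^2.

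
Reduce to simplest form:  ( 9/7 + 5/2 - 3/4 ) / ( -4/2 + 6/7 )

-85/32

Numerator: 9/7 + 5/2 - 3/4 = 85/28
Denominator: -4/2 + 6/7 = -8/7
Divide: (85/28) · (-7/8) = -85/32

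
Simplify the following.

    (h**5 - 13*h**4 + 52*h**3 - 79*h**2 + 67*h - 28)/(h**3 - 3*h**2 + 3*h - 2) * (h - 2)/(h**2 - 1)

(h**2 - 11*h + 28)/(h + 1)

Factor: h**5 - 13*h**4 + 52*h**3 - 79*h**2 + 67*h - 28 = (h**2 - h + 1)*(h - 1)*(h - 7)*(h - 4);  h**3 - 3*h**2 + 3*h - 2 = (h - 2)*(h**2 - h + 1);  h**2 - 1 = (h - 1)*(h + 1)
Cancel the common factors (h**2 - h + 1), (h - 2), (h - 1).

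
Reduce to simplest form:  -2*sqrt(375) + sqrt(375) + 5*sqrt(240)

2*sqrt(375) = 10*sqrt(15); sqrt(375) = 5*sqrt(15); 5*sqrt(240) = 20*sqrt(15)
Combine: (-10 + 5 + 20)·sqrt(15) = 15*sqrt(15)

15*sqrt(15)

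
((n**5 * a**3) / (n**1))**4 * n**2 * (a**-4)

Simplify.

a**8*n**18

Inside the bracket: n**4 * a**3
Raise to the power 4: n**16 * a**12
Multiply by n**2 * (a**-4): add exponents.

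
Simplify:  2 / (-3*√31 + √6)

(-6*√31 - 2*√6)/273

Multiply numerator and denominator by √6 + 3*√31.
Denominator becomes -273; numerator becomes 2*√6 + 6*√31.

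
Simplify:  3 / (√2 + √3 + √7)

Group as (√2 + √3) + √7; multiply by (√2 + √3) - √7, then rationalise the remaining surd.

(-3*√42 - 3*√7 + 9*√3 + 12*√2)/10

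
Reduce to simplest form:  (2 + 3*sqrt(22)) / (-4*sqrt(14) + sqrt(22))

(-12*sqrt(77) - 33 - 4*sqrt(14) - sqrt(22))/101

Multiply numerator and denominator by sqrt(22) + 4*sqrt(14).
Denominator becomes -202; numerator becomes 2*sqrt(22) + 8*sqrt(14) + 66 + 24*sqrt(77).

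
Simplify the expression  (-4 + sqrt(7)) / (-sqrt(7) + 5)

(-13 + sqrt(7))/18

Multiply numerator and denominator by sqrt(7) + 5.
Denominator becomes 18; numerator becomes -13 + sqrt(7).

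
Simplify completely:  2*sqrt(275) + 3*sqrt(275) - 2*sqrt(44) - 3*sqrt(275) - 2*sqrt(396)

-6*sqrt(11)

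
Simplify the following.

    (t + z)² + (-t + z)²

2*t² + 2*z²

Binomially expand both and collect terms in z, t.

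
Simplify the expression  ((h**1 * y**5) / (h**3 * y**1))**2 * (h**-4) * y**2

y**10/h**8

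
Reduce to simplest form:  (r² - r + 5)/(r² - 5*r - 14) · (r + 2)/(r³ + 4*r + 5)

1/(r² - 6*r - 7)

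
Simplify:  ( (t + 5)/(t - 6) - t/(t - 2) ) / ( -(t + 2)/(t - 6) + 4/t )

Numerator: (t + 5)/(t - 6) - t/(t - 2) = (9*t - 10)/(t**2 - 8*t + 12)
Denominator: -(t + 2)/(t - 6) + 4/t = (-t**2 + 2*t - 24)/(t**2 - 6*t)
Divide: ((9*t - 10)/(t**2 - 8*t + 12)) · ((t**2 - 6*t)/(-t**2 + 2*t - 24)) = (-9*t**2 + 10*t)/(t**3 - 4*t**2 + 28*t - 48)

(-9*t**2 + 10*t)/(t**3 - 4*t**2 + 28*t - 48)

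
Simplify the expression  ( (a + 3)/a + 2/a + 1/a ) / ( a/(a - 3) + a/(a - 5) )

Numerator: (a + 3)/a + 2/a + 1/a = (a + 6)/a
Denominator: a/(a - 3) + a/(a - 5) = (2*a² - 8*a)/(a² - 8*a + 15)
Divide: ((a + 6)/a) · ((a² - 8*a + 15)/(2*a² - 8*a)) = (a³ - 2*a² - 33*a + 90)/(2*a³ - 8*a²)

(a³ - 2*a² - 33*a + 90)/(2*a³ - 8*a²)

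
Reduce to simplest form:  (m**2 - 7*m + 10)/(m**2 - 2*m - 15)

Factor: m**2 - 7*m + 10 = (m - 5)*(m - 2);  m**2 - 2*m - 15 = (m + 3)*(m - 5)
Cancel the common factor (m - 5).

(m - 2)/(m + 3)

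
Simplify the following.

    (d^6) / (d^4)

d^2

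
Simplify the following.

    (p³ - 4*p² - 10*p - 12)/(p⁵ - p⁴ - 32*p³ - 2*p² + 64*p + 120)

Factor: p³ - 4*p² - 10*p - 12 = (p² + 2*p + 2)·(p - 6);  p⁵ - p⁴ - 32*p³ - 2*p² + 64*p + 120 = (p² + 2*p + 2)·(p - 2)·(p + 5)·(p - 6)
Cancel the common factors (p² + 2*p + 2), (p - 6).

1/(p² + 3*p - 10)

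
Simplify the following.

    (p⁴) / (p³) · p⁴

Quotient: p¹
Multiply by p⁴: add exponents.

p⁵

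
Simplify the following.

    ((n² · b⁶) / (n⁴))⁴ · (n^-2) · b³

b^27/n^10

Inside the bracket: (n^-2) · b⁶
Raise to the power 4: (n^-8) · b^24
Multiply by (n^-2) · b³: add exponents.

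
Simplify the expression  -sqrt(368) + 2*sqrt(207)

sqrt(368) = 4*sqrt(23); 2*sqrt(207) = 6*sqrt(23)
Combine: (-4 + 6)·sqrt(23) = 2*sqrt(23)

2*sqrt(23)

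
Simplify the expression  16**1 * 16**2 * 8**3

16**1 = 2**4; 16**2 = 2**8; 8**3 = 2**9
Combine exponents: 2**21

2**21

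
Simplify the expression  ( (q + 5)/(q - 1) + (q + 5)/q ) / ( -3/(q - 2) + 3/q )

(-2*q^3 - 5*q^2 + 23*q - 10)/(6*q - 6)

Numerator: (q + 5)/(q - 1) + (q + 5)/q = (2*q^2 + 9*q - 5)/(q^2 - q)
Denominator: -3/(q - 2) + 3/q = -6/(q^2 - 2*q)
Divide: ((2*q^2 + 9*q - 5)/(q^2 - q)) · (-q^2/6 + q/3) = (-2*q^3 - 5*q^2 + 23*q - 10)/(6*q - 6)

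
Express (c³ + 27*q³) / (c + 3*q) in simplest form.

c² - 3*c*q + 9*q²

c^3 + (3*q)^3 = (c + 3*q)(c² - 3*c*q + 9*q²).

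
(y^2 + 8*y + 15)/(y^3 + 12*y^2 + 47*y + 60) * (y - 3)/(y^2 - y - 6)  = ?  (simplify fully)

1/(y^2 + 6*y + 8)

Factor: y^2 + 8*y + 15 = (y + 3)*(y + 5);  y^3 + 12*y^2 + 47*y + 60 = (y + 4)*(y + 3)*(y + 5);  y^2 - y - 6 = (y - 3)*(y + 2)
Cancel the common factors (y + 5), (y - 3), (y + 3).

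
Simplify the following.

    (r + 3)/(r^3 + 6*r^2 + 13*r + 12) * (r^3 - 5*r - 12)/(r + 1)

Factor: r^3 + 6*r^2 + 13*r + 12 = (r^2 + 3*r + 4)*(r + 3);  r^3 - 5*r - 12 = (r - 3)*(r^2 + 3*r + 4)
Cancel the common factors (r^2 + 3*r + 4), (r + 3).

(r - 3)/(r + 1)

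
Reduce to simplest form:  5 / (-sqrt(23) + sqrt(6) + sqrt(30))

Group as (sqrt(6) + sqrt(30)) - sqrt(23); multiply by (sqrt(6) + sqrt(30)) + sqrt(23), then rationalise the remaining surd.

(-65*sqrt(23) - 5*sqrt(30) + 235*sqrt(6) + 60*sqrt(115))/551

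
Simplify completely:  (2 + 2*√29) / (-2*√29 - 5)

Multiply numerator and denominator by -5 + 2*√29.
Denominator becomes -91; numerator becomes -6*√29 + 106.

(-106 + 6*√29)/91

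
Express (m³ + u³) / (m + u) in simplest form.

m² - m*u + u²

Factor as (a+b)(a^2-ab+b^2) with a=u, b=m.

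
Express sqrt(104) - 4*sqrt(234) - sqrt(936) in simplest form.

-16*sqrt(26)

sqrt(104) = 2*sqrt(26); 4*sqrt(234) = 12*sqrt(26); sqrt(936) = 6*sqrt(26)
Combine: (2 - 12 - 6)·sqrt(26) = -16*sqrt(26)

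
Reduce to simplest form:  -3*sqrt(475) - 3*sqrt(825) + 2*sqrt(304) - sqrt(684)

3*sqrt(475) = 15*sqrt(19); 3*sqrt(825) = 15*sqrt(33); 2*sqrt(304) = 8*sqrt(19); sqrt(684) = 6*sqrt(19)

-15*sqrt(33) - 13*sqrt(19)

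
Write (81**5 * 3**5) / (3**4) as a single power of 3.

81**5 = 3**20; 3**5 = 3**5; 3**4 = 3**4
Combine exponents: 3**21

3**21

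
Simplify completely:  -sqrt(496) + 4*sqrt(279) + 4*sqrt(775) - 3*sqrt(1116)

sqrt(496) = 4*sqrt(31); 4*sqrt(279) = 12*sqrt(31); 4*sqrt(775) = 20*sqrt(31); 3*sqrt(1116) = 18*sqrt(31)
Combine: (-4 + 12 + 20 - 18)·sqrt(31) = 10*sqrt(31)

10*sqrt(31)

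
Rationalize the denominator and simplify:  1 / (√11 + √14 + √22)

(-44*√7 + 3*√22 + 19*√14 + 25*√11)/607

Group as (√11 + √22) + √14; multiply by (√11 + √22) - √14, then rationalise the remaining surd.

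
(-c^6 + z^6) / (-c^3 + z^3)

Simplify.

Factor z^6 - c^6 and cancel (-c^3 + z^3).

c^3 + z^3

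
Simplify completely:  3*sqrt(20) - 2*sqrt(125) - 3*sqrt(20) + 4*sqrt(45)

3*sqrt(20) = 6*sqrt(5); 2*sqrt(125) = 10*sqrt(5); 3*sqrt(20) = 6*sqrt(5); 4*sqrt(45) = 12*sqrt(5)
Combine: (6 - 10 - 6 + 12)·sqrt(5) = 2*sqrt(5)

2*sqrt(5)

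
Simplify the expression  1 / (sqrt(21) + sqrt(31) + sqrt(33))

(-6*sqrt(2387) + 19*sqrt(33) + 23*sqrt(31) + 43*sqrt(21))/2243

Group as (sqrt(21) + sqrt(31)) + sqrt(33); multiply by (sqrt(21) + sqrt(31)) - sqrt(33), then rationalise the remaining surd.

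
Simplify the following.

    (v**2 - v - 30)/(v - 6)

Factor: v**2 - v - 30 = (v - 6)*(v + 5)
Cancel the common factor (v - 6).

v + 5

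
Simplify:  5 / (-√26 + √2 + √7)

(-85*√26 - 105*√7 - 155*√2 - 20*√91)/233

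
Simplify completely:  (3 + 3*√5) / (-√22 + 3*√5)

Multiply numerator and denominator by √22 + 3*√5.
Denominator becomes 23; numerator becomes 3*√22 + 9*√5 + 3*√110 + 45.

(3*√22 + 9*√5 + 3*√110 + 45)/23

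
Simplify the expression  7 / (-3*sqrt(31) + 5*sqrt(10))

(-21*sqrt(31) - 35*sqrt(10))/29

Multiply numerator and denominator by 5*sqrt(10) + 3*sqrt(31).
Denominator becomes -29; numerator becomes 35*sqrt(10) + 21*sqrt(31).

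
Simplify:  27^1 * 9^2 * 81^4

3^23

27^1 = 3^3; 9^2 = 3^4; 81^4 = 3^16
Combine exponents: 3^23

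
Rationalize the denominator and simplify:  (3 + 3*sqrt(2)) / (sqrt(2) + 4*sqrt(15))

(-6 - 3*sqrt(2) + 12*sqrt(15) + 12*sqrt(30))/238

Multiply numerator and denominator by -4*sqrt(15) + sqrt(2).
Denominator becomes -238; numerator becomes -12*sqrt(30) - 12*sqrt(15) + 3*sqrt(2) + 6.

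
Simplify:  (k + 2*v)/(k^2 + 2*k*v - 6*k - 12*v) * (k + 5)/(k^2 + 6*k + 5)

Factor: k^2 + 2*k*v - 6*k - 12*v = (k + 2*v)*(k - 6);  k^2 + 6*k + 5 = (k + 1)*(k + 5)
Cancel the common factors (k + 2*v), (k + 5).

1/(k^2 - 5*k - 6)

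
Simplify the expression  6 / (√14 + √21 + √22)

(-168*√33 + 78*√22 + 90*√21 + 174*√14)/1007

Group as (√14 + √21) + √22; multiply by (√14 + √21) - √22, then rationalise the remaining surd.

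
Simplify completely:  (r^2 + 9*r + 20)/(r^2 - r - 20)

(r + 5)/(r - 5)

Factor: r^2 + 9*r + 20 = (r + 4)*(r + 5);  r^2 - r - 20 = (r - 5)*(r + 4)
Cancel the common factor (r + 4).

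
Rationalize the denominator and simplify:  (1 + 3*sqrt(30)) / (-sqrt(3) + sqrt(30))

(sqrt(3) + sqrt(30) + 9*sqrt(10) + 90)/27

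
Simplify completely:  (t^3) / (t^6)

t^(-3)

Quotient: (t^-3)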